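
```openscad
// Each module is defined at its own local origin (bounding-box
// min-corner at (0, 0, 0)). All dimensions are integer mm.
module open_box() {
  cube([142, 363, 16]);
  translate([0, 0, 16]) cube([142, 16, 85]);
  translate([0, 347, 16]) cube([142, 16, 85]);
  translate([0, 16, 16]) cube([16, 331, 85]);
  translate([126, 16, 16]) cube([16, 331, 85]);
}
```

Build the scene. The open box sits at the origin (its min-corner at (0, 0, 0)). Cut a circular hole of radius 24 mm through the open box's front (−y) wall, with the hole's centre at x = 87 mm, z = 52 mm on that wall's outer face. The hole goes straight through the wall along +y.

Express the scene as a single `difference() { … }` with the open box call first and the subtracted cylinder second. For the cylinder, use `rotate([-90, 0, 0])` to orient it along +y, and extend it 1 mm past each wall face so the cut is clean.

difference() {
  open_box();
  translate([87, -1, 52]) rotate([-90, 0, 0]) cylinder(h = 18, r = 24);
}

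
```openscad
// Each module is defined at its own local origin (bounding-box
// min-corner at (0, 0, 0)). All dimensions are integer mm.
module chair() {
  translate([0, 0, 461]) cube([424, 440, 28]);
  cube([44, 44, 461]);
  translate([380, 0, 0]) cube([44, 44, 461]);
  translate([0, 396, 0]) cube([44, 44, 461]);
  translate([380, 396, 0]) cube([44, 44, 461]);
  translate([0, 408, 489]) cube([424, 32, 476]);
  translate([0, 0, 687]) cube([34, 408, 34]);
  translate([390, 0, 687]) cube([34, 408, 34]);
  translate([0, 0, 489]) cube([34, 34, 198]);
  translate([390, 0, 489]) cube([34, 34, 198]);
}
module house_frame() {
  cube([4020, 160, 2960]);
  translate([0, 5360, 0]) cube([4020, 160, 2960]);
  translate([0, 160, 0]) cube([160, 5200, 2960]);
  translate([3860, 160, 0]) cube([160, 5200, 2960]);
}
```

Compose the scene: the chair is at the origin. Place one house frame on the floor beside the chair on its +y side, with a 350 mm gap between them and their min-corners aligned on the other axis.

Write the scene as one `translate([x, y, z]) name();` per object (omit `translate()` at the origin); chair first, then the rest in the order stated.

chair();
translate([0, 790, 0]) house_frame();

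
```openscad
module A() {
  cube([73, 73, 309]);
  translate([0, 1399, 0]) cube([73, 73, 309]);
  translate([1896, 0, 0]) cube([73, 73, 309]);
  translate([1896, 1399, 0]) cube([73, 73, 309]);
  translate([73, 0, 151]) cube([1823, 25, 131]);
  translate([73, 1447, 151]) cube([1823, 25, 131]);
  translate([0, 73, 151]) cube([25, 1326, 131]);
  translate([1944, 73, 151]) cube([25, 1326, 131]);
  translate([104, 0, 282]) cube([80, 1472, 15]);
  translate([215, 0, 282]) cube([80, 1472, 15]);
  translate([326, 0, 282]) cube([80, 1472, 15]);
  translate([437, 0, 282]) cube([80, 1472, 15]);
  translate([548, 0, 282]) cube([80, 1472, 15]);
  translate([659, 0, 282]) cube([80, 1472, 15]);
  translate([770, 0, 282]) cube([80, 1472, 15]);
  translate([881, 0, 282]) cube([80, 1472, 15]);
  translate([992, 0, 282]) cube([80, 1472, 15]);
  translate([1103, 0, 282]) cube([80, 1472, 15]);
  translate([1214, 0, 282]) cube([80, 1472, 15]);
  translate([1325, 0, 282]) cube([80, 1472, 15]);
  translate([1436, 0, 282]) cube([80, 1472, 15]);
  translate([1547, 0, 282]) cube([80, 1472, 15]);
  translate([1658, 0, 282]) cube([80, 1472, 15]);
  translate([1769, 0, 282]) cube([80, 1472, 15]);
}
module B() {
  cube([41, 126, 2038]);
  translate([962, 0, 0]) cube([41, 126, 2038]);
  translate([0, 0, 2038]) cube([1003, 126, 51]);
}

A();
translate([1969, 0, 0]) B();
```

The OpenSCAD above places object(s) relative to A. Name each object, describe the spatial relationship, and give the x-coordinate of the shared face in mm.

The bed frame's +x face and the door frame's −x face are both at x = 1969 mm.

A is a bed frame. B is a door frame. The door frame is against the bed frame's +x side, with their −y faces flush. The x-coordinate of the shared face is 1969 mm.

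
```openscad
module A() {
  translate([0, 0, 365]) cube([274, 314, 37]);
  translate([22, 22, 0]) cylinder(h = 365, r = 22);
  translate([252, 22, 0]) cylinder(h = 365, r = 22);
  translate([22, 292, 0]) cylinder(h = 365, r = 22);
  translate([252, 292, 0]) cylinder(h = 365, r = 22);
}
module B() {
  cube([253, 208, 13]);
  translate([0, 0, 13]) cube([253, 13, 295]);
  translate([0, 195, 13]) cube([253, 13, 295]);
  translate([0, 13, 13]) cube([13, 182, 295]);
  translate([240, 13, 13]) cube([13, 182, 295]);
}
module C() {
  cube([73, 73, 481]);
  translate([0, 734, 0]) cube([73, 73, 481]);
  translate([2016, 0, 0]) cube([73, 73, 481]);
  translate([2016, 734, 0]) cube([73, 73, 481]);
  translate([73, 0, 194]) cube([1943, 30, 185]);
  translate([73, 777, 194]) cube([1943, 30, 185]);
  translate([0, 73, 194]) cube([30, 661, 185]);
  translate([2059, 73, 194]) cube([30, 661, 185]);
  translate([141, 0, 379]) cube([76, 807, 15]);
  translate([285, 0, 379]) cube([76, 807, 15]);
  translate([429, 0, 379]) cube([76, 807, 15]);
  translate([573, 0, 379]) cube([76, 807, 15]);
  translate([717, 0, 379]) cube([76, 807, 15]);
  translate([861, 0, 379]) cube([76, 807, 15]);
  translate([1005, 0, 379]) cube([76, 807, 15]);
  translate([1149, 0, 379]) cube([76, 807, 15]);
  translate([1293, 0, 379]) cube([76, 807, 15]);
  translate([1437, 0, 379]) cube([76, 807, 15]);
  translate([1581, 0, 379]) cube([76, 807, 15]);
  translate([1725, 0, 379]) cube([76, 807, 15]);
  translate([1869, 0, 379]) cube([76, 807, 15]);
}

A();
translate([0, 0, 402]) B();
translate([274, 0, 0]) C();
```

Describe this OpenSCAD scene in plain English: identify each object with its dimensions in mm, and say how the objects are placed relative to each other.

A is a four-legged stool. The seat is a 274×314×37 mm slab whose top surface is at z = 402 mm; four round legs, each 44 mm in diameter, run from the floor (z = 0) to the underside of the seat, each leg's axis is inset half a diameter from the nearest pair of seat edges (so the leg's bounding box is flush with the corner).

B is an open-topped rectangular box: outside dimensions 253×208×308 mm, with a uniform wall and base thickness of 13 mm. The base is a full 253×208 slab on the floor; four walls sit on top of the base. The front and back walls (the −y and +y sides) span the full width; the two side walls fit between them.

C is a bed frame 2089 mm long (x) by 807 mm wide (y). Four 73×73 mm corner posts, 481 mm tall, at the corners of the footprint. Four rails of 30 mm thickness and 185 mm height run between adjacent posts with their undersides at z = 194 mm, their outer faces flush with the outside of the frame (the two x-running rails run between the posts' inner faces; the two y-running rails run between the posts' inner faces). 13 slats, each 76 mm wide (x) and 15 mm thick, lie across the top of the two x-running rails, running the full 807 mm width of the frame in y; the slats are evenly spaced along x between the inner faces of the end posts with equal gaps (rounded down to the nearest mm) at the −x end and between each pair — any rounding remainder accumulates at the +x end.

The open box is on top of the stool. The bed frame is against the stool's +x side, with their −y faces flush.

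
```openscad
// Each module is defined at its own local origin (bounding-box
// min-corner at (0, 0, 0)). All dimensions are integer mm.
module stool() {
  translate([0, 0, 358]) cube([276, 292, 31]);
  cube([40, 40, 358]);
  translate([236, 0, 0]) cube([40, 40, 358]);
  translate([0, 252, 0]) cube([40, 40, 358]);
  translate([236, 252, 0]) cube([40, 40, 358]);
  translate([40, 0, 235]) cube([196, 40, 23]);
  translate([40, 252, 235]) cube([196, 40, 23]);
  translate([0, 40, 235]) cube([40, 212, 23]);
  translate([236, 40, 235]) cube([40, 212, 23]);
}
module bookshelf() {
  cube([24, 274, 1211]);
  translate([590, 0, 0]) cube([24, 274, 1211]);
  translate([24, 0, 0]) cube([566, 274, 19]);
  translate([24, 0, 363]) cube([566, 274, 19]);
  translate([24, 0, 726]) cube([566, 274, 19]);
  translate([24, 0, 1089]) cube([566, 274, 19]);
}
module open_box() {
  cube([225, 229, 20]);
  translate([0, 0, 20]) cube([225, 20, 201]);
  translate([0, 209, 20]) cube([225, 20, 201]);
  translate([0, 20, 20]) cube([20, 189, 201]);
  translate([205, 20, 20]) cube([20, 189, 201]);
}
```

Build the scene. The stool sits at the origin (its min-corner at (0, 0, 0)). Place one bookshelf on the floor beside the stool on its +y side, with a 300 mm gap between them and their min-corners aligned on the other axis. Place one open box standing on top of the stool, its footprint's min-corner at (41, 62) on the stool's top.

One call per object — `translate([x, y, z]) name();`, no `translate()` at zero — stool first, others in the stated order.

stool();
translate([0, 592, 0]) bookshelf();
translate([41, 62, 389]) open_box();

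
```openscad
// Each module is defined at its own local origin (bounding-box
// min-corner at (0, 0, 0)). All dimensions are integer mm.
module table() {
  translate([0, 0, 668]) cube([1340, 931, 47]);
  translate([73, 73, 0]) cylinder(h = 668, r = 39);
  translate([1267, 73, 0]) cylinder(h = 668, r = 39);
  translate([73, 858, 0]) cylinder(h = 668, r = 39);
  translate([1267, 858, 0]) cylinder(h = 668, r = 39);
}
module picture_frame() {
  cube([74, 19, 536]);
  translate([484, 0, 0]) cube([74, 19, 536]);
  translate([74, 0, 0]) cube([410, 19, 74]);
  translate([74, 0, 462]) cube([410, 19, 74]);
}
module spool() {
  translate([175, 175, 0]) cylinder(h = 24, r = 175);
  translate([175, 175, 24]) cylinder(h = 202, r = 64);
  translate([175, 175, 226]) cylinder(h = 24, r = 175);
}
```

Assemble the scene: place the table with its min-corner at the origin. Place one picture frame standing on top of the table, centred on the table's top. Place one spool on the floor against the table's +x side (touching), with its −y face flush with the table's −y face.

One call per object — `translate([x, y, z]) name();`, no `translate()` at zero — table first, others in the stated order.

table();
translate([391, 456, 715]) picture_frame();
translate([1340, 0, 0]) spool();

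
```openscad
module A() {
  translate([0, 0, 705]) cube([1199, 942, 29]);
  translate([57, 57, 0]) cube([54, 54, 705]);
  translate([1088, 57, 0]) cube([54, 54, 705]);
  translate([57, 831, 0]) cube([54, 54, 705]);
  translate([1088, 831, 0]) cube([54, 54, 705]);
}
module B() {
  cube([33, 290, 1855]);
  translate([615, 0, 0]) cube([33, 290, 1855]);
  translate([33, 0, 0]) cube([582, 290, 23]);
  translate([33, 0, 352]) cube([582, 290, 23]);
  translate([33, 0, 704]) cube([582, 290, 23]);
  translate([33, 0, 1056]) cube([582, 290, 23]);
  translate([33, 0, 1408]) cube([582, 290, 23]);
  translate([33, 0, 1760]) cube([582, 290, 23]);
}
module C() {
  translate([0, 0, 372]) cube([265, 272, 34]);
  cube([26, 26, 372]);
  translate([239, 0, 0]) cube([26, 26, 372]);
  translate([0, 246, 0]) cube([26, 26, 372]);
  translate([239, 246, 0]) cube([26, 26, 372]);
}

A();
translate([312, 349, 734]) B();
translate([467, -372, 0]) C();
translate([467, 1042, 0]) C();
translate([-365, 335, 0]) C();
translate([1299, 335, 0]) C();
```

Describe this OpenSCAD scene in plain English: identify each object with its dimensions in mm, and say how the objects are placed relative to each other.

A is a table: top 1199 mm (x) × 942 mm (y), 29 mm thick, upper face at z = 734 mm, on four 54×54 mm square legs, each inset 57 mm from the nearest pair of top edges, running from z = 0 to the bottom of the top.

B is a bookshelf 648 mm wide overall, 290 mm deep and 1855 mm tall. The two sides are 33 mm thick vertical panels. 6 horizontal shelves of 23 mm thickness span between the inner faces of the sides; the lowest shelf sits on the floor and shelves are stacked with a clear vertical gap of 329 mm between each pair.

C is a four-legged stool. The seat is a 265×272×34 mm slab whose top surface is at z = 406 mm; four square legs, each 26×26 mm in cross-section, run from the floor (z = 0) to the underside of the seat, each flush with a corner of the seat.

The bookshelf is on top of the table. Four stools sit around the table at the −y, +y, −x, +x sides.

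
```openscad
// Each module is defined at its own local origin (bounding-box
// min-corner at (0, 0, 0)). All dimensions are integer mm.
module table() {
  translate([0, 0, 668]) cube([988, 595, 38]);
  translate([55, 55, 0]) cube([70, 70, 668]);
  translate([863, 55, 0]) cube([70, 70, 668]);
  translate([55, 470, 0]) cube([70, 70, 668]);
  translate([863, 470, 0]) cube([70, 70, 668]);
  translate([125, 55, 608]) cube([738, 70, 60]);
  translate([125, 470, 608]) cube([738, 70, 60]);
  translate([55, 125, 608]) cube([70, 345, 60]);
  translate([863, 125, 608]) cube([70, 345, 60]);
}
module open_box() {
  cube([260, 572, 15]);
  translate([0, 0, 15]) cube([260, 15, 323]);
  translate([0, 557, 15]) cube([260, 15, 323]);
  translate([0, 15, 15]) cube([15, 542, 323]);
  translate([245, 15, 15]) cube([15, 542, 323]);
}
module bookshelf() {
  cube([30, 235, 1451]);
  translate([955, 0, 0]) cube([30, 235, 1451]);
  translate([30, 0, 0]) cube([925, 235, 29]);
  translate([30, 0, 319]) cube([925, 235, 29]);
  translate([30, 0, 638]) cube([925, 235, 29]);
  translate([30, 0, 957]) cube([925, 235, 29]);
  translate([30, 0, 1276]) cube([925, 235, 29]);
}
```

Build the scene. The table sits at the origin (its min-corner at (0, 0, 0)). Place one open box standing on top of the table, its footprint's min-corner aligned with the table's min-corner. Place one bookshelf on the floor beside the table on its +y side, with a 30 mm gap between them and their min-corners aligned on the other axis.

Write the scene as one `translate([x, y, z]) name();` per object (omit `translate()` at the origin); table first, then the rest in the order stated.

table();
translate([0, 0, 706]) open_box();
translate([0, 625, 0]) bookshelf();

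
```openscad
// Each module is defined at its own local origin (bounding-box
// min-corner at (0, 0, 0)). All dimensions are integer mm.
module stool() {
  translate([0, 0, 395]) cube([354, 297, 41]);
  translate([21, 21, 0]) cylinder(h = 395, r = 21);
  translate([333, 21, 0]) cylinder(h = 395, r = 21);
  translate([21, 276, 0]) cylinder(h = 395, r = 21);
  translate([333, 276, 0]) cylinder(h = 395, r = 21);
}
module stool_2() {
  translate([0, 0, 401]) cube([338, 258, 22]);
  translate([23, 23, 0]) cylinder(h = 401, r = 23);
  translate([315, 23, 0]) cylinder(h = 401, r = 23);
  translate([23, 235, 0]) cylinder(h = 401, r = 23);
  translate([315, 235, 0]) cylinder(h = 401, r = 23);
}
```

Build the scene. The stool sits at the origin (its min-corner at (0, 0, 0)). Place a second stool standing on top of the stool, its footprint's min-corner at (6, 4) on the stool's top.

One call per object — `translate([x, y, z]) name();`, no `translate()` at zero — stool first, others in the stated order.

stool();
translate([6, 4, 436]) stool_2();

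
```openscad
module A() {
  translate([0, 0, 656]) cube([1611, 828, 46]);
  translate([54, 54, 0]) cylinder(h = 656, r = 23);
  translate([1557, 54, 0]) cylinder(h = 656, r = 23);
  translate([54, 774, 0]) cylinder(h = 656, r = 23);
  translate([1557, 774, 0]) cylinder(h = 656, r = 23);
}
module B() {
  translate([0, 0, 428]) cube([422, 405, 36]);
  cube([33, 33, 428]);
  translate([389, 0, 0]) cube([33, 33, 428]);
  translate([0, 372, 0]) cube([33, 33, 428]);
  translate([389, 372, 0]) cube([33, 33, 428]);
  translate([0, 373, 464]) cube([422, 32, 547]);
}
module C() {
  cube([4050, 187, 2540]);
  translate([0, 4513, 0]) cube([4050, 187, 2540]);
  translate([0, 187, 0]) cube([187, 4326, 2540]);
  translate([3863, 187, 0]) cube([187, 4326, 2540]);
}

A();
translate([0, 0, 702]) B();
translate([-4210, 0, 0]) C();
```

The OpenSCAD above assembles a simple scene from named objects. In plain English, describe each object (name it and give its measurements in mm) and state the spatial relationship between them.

A is a rectangular dining table. The top is 1611×828×46 mm with its upper surface at z = 702 mm. It stands on four round legs of 46 mm diameter, each leg's bounding box inset 31 mm from the nearest pair of top edges, running from the floor to the underside of the top.

B is a chair. The seat is a 422×405×36 mm slab with its top at z = 464 mm, on four 33×33 mm corner legs (flush with the seat edges, standing on z = 0). A flat backrest 32 mm thick, 547 mm tall, spans the full seat width and rises from the seat top along its +y edge, rear face flush with the rear of the seat.

C is a box-shaped house frame (walls only): outside footprint 4050×4700 mm, wall height 2540 mm, wall thickness 187 mm. The two y-facing walls run the full x-width; the two x-facing walls fit between the inner faces of the y-facing walls.

The chair is on top of the table. The house frame is on the floor beside the table on its −x side.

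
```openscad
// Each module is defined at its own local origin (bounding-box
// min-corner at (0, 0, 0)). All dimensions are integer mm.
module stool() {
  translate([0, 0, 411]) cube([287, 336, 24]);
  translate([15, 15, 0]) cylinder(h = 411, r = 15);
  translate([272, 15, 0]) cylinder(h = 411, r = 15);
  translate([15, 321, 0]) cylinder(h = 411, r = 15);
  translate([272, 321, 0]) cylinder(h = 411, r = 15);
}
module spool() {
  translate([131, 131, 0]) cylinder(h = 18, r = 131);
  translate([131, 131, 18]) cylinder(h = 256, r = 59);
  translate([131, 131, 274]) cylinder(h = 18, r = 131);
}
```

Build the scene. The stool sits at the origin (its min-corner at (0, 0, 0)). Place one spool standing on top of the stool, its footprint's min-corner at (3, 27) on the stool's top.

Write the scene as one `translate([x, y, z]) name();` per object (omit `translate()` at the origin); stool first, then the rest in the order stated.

stool();
translate([3, 27, 435]) spool();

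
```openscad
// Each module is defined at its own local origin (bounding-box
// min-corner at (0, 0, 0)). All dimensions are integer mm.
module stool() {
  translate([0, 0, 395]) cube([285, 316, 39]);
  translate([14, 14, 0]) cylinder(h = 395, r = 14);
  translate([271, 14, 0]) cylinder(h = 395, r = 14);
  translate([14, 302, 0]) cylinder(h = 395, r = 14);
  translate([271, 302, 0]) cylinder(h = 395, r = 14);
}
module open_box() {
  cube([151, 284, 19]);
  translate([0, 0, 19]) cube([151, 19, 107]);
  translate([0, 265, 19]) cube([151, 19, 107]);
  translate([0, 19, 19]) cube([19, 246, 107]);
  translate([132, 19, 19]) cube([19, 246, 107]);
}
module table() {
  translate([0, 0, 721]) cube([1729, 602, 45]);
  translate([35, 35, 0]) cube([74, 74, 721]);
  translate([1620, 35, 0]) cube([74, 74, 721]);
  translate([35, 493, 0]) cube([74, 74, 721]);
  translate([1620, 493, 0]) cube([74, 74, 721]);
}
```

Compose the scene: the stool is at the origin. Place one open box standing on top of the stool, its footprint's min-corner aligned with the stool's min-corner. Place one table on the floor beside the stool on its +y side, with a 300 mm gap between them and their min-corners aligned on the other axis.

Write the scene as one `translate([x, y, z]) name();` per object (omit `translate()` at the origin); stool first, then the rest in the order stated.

stool();
translate([0, 0, 434]) open_box();
translate([0, 616, 0]) table();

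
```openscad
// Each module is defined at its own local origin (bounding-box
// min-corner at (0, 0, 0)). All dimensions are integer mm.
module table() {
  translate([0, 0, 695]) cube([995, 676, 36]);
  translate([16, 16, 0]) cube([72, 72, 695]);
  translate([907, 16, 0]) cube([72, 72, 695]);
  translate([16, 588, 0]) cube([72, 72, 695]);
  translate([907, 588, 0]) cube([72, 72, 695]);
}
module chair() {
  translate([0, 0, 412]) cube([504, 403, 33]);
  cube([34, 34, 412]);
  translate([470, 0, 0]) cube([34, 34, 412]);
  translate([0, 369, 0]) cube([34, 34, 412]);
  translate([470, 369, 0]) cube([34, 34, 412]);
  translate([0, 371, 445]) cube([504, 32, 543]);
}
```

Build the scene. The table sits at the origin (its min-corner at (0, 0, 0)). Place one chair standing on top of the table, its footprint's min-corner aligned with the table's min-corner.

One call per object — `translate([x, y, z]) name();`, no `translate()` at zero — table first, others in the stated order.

table();
translate([0, 0, 731]) chair();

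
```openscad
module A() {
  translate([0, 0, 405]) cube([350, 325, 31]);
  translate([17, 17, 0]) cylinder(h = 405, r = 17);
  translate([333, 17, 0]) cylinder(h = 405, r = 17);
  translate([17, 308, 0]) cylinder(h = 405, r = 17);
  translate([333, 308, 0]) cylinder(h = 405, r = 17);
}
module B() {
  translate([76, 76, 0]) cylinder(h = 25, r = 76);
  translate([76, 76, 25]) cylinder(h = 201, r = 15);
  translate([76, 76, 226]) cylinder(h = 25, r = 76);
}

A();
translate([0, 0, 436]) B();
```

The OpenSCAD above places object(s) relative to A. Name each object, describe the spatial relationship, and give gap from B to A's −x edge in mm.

The spool's min-x is at 0; the stool's min-x is 0; gap = 0 mm.

A is a stool. B is a spool. The spool is on top of the stool. The gap from the spool to the stool's −x edge is 0 mm.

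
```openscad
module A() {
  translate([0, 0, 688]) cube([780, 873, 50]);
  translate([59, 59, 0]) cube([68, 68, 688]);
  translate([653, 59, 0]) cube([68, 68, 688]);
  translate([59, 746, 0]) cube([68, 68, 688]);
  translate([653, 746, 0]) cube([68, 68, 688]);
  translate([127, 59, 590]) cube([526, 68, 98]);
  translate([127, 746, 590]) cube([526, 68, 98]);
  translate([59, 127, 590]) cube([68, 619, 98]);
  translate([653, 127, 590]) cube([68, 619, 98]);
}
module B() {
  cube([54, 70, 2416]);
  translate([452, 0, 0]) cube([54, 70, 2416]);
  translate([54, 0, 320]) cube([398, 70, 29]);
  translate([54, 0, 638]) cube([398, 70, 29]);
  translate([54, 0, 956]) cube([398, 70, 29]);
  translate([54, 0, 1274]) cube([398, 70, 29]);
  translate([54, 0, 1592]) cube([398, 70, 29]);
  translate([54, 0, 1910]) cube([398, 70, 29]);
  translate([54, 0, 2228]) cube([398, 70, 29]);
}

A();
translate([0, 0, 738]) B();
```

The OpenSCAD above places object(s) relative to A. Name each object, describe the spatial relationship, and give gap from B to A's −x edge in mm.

A is a table. B is a ladder. The ladder is on top of the table. The gap from the ladder to the table's −x edge is 0 mm.

The ladder's min-x is at 0; the table's min-x is 0; gap = 0 mm.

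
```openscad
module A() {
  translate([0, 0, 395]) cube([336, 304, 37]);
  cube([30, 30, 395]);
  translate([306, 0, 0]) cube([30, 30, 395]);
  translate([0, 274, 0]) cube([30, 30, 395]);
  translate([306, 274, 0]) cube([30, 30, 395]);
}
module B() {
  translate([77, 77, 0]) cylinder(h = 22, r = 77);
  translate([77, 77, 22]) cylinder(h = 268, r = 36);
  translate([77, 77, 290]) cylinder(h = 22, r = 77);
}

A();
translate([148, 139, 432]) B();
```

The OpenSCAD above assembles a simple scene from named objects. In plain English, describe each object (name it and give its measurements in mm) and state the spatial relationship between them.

A is a simple wooden stool: a rectangular seat 336 mm (x) by 304 mm (y), 37 mm thick, top face at z = 432 mm, on four square legs, each 30×30 mm in cross-section. The legs rest on z = 0, each flush with a corner of the seat.

B is a spool: two coaxial disc flanges of radius 77 mm and thickness 22 mm, joined by a core cylinder of radius 36 mm and height 268 mm. The lower flange rests on z = 0 and the three cylinders share a vertical axis.

The spool is on top of the stool.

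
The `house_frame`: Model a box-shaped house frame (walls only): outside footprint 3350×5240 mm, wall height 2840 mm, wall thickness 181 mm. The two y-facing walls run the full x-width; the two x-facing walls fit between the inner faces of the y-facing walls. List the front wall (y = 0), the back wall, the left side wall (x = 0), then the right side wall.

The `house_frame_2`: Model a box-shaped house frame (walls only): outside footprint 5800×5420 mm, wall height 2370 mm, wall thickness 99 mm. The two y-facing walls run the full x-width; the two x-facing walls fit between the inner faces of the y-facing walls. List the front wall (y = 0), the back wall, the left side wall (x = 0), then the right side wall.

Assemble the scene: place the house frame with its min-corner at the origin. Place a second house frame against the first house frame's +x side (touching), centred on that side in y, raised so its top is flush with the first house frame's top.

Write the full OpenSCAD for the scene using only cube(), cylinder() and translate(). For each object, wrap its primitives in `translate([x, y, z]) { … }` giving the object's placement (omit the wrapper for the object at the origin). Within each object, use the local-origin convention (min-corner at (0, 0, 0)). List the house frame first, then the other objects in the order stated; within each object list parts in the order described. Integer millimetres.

cube([3350, 181, 2840]);
translate([0, 5059, 0]) cube([3350, 181, 2840]);
translate([0, 181, 0]) cube([181, 4878, 2840]);
translate([3169, 181, 0]) cube([181, 4878, 2840]);
translate([3350, -90, 470]) {
  cube([5800, 99, 2370]);
  translate([0, 5321, 0]) cube([5800, 99, 2370]);
  translate([0, 99, 0]) cube([99, 5222, 2370]);
  translate([5701, 99, 0]) cube([99, 5222, 2370]);
}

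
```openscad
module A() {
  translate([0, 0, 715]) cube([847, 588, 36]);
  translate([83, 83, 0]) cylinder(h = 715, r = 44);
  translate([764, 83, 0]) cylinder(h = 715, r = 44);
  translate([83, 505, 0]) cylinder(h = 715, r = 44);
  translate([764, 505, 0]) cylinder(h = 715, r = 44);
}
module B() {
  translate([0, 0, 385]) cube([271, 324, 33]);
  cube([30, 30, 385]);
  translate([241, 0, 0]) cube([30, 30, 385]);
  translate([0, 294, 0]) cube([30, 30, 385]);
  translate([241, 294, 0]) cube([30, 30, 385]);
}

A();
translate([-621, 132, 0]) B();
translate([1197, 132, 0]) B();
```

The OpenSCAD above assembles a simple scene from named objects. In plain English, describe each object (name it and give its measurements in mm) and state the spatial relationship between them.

A is a rectangular dining table. The top is 847×588×36 mm with its upper surface at z = 751 mm. It stands on four round legs of 88 mm diameter, each leg's bounding box inset 39 mm from the nearest pair of top edges, running from the floor to the underside of the top.

B is a simple wooden stool: a rectangular seat 271 mm (x) by 324 mm (y), 33 mm thick, top face at z = 418 mm, on four square legs, each 30×30 mm in cross-section. The legs rest on z = 0, each flush with a corner of the seat.

Two stools sit around the table at the −x, +x sides.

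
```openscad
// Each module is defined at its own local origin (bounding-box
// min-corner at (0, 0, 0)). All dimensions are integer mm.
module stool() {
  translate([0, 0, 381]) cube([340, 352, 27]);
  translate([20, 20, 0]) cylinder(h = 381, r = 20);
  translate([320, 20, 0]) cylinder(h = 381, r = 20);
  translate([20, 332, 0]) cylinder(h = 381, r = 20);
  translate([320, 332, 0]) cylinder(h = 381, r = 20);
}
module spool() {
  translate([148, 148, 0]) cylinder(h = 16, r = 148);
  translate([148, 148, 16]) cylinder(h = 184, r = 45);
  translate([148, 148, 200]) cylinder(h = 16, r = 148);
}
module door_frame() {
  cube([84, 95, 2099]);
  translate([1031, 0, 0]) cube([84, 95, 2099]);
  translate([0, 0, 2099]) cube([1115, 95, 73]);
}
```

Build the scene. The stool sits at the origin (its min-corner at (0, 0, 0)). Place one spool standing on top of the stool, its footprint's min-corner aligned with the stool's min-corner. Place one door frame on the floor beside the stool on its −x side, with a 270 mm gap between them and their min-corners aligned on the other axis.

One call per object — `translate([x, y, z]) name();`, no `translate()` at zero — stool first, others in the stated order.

stool();
translate([0, 0, 408]) spool();
translate([-1385, 0, 0]) door_frame();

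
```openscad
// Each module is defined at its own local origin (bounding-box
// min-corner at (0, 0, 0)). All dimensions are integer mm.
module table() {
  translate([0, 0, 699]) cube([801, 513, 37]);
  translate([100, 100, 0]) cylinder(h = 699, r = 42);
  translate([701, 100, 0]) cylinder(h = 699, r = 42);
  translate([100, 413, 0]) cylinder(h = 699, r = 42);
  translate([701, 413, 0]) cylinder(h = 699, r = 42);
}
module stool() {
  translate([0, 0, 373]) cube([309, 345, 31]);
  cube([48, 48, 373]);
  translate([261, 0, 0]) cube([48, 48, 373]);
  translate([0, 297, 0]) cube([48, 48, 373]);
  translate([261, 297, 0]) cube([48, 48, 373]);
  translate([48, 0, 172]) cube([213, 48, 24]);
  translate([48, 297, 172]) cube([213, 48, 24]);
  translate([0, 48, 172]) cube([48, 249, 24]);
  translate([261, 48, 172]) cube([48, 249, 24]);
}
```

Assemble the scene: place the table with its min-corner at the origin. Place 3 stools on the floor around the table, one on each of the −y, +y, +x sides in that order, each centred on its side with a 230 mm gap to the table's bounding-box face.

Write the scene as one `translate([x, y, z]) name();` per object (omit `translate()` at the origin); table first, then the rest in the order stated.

table();
translate([246, -575, 0]) stool();
translate([246, 743, 0]) stool();
translate([1031, 84, 0]) stool();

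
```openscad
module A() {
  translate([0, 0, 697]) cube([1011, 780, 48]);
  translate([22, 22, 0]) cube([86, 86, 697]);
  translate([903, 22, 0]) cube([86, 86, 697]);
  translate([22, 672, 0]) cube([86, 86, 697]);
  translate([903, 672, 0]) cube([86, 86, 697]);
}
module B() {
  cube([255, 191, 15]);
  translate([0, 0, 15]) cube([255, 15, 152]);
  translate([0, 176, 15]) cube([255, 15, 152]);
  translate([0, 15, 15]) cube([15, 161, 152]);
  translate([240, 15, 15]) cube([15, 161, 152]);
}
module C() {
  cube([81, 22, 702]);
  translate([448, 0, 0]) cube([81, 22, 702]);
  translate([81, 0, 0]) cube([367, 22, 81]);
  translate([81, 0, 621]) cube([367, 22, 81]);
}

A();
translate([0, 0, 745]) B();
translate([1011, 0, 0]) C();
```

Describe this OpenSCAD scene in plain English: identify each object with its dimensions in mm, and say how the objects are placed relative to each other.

A is a table: top 1011 mm (x) × 780 mm (y), 48 mm thick, upper face at z = 745 mm, on four 86×86 mm square legs, each inset 22 mm from the nearest pair of top edges, running from z = 0 to the bottom of the top.

B is an open storage box with external size 255×191×167 mm and wall thickness 15 mm (the base is also 15 mm thick). The base covers the whole footprint; the four walls stand on the base, with the y-facing walls full-width and the x-facing walls fitting between their inner faces.

C is a picture frame with a 367×540 mm rectangular opening (x by z) and a uniform 81 mm border on every side. Frame depth is 22 mm along y. It is built from two vertical stiles running the full outside height and two horizontal rails spanning the gap between the stiles.

The open box is on top of the table. The picture frame is against the table's +x side, with their −y faces flush.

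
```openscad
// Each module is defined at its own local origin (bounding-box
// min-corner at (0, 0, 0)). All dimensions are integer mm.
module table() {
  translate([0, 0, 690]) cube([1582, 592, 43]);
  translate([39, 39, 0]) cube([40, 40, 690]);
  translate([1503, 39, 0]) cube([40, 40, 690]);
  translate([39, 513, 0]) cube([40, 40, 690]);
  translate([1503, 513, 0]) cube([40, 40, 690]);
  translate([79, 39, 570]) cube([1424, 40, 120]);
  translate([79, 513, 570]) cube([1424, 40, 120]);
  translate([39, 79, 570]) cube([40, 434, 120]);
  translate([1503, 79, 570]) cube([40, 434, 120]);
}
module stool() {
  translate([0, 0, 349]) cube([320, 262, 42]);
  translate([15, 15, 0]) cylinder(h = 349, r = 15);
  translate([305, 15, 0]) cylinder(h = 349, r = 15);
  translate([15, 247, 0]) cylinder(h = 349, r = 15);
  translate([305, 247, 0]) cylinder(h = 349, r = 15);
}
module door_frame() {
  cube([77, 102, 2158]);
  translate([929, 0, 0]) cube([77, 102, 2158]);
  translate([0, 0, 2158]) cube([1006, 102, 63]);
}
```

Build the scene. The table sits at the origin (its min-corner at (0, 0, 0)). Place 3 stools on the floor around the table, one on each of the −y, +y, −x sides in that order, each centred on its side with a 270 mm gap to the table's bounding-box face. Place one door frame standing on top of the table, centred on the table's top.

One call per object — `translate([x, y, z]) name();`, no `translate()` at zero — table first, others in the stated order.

table();
translate([631, -532, 0]) stool();
translate([631, 862, 0]) stool();
translate([-590, 165, 0]) stool();
translate([288, 245, 733]) door_frame();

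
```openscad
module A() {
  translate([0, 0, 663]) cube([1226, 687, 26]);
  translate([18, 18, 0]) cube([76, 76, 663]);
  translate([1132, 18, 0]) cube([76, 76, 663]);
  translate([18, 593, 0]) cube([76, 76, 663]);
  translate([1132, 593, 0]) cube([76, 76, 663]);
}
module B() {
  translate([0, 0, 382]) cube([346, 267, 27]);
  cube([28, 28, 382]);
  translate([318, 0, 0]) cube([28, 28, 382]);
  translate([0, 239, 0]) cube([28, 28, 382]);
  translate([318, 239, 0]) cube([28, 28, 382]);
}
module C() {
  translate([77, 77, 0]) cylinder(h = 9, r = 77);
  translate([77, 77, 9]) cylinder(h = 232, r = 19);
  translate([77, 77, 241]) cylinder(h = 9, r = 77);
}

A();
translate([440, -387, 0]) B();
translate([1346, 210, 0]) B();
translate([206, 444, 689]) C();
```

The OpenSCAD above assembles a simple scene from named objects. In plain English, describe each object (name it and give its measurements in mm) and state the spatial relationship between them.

A is a rectangular dining table. The top is 1226×687×26 mm with its upper surface at z = 689 mm. It stands on four 76×76 mm square legs, each inset 18 mm from the nearest pair of top edges, running from the floor to the underside of the top.

B is a four-legged stool. The seat is 346×267 mm, 27 mm thick, top at z = 409 mm. It stands on four square legs, each 28×28 mm in cross-section, from z = 0 to the seat underside, each flush with a corner of the seat.

C is a spool: two coaxial disc flanges of radius 77 mm and thickness 9 mm, joined by a core cylinder of radius 19 mm and height 232 mm. The lower flange rests on z = 0 and the three cylinders share a vertical axis.

Two stools sit around the table at the −y, +x sides. The spool is on top of the table.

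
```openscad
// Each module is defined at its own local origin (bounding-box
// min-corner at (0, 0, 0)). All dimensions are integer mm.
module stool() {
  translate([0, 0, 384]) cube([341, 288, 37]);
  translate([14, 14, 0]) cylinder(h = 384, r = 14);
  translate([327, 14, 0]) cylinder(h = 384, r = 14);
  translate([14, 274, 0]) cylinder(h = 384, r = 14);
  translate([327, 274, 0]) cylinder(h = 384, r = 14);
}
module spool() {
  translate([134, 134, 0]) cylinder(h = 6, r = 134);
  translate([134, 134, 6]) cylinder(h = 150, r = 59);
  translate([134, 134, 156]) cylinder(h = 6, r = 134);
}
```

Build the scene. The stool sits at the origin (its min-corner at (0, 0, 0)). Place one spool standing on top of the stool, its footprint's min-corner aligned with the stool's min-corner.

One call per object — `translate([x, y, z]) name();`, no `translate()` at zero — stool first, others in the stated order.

stool();
translate([0, 0, 421]) spool();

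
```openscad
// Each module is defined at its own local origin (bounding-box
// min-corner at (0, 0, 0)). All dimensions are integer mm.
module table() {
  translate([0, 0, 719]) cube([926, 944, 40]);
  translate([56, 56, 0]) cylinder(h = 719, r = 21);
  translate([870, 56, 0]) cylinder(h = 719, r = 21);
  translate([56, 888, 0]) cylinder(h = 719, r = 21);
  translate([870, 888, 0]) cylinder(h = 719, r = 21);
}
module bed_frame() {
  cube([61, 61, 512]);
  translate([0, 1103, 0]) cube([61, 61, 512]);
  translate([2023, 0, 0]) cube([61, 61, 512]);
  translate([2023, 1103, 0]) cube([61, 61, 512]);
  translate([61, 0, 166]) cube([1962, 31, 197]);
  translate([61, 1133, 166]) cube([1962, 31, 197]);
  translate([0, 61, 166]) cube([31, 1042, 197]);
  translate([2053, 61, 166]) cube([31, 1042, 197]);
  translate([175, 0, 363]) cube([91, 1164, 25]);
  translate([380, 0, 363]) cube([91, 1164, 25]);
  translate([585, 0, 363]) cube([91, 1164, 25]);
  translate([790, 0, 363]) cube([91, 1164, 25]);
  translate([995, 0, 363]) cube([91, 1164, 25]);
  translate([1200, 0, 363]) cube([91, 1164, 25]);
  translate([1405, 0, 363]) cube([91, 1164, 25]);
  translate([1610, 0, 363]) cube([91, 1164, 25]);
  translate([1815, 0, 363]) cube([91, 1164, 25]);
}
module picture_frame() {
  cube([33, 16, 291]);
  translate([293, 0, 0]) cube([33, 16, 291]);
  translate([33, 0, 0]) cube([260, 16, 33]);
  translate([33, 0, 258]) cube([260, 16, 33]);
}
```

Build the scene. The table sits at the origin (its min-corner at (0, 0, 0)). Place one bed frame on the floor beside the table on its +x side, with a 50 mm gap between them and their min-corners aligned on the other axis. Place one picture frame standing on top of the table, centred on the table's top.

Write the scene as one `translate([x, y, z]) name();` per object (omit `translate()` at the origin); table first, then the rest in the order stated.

table();
translate([976, 0, 0]) bed_frame();
translate([300, 464, 759]) picture_frame();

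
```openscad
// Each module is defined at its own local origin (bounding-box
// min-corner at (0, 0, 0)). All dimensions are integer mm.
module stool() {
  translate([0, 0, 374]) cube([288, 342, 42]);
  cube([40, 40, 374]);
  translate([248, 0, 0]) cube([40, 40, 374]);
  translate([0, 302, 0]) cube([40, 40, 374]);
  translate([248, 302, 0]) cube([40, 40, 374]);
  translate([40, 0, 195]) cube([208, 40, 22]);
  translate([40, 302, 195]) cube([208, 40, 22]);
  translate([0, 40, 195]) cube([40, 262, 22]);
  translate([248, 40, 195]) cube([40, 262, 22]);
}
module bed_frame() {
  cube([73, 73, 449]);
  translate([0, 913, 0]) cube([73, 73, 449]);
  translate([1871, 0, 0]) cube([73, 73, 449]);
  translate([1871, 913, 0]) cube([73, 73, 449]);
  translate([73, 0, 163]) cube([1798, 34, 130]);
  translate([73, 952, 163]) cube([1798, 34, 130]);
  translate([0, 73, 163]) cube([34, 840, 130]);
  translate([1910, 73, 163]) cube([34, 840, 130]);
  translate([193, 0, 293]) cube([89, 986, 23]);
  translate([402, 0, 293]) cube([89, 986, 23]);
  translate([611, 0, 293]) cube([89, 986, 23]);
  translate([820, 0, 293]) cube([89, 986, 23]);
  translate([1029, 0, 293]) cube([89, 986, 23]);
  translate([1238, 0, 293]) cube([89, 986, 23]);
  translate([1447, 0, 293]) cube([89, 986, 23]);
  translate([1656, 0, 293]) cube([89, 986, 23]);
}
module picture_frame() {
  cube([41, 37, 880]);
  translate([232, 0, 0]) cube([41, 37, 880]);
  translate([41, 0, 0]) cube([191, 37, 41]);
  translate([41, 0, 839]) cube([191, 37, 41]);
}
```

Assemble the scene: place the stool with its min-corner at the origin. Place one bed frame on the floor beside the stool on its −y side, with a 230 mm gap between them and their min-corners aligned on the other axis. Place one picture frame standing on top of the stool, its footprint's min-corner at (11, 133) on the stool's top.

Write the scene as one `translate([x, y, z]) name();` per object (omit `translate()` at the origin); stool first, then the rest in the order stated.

stool();
translate([0, -1216, 0]) bed_frame();
translate([11, 133, 416]) picture_frame();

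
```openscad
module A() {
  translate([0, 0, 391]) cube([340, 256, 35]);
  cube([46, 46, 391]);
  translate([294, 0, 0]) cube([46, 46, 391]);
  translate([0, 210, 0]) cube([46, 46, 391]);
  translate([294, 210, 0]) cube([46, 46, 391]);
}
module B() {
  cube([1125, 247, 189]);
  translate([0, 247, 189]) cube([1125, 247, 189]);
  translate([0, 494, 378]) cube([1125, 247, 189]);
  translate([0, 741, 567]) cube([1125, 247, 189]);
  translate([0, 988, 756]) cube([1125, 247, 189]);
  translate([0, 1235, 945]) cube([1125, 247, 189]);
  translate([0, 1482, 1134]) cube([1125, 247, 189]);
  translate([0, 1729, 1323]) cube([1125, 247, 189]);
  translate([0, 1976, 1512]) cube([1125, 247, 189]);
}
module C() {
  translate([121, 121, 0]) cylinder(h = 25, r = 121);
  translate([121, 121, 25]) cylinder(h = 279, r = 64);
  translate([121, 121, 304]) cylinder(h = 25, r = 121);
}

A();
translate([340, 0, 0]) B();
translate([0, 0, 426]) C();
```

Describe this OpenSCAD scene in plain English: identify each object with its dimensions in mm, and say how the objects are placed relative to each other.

A is a simple wooden stool: a rectangular seat 340 mm (x) by 256 mm (y), 35 mm thick, top face at z = 426 mm, on four square legs, each 46×46 mm in cross-section. The legs rest on z = 0, each flush with a corner of the seat.

B is a straight staircase of 9 solid steps. Each step is 1125 mm wide (x), 247 mm deep (y, the going) and 189 mm tall (the rise). The first step rests on the floor; each subsequent step sits one going further in +y and one rise higher in +z, directly behind and above the previous step with no overlap.

C is a spool: two coaxial disc flanges of radius 121 mm and thickness 25 mm, joined by a core cylinder of radius 64 mm and height 279 mm. The lower flange rests on z = 0 and the three cylinders share a vertical axis.

The staircase is against the stool's +x side, with their −y faces flush. The spool is on top of the stool.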